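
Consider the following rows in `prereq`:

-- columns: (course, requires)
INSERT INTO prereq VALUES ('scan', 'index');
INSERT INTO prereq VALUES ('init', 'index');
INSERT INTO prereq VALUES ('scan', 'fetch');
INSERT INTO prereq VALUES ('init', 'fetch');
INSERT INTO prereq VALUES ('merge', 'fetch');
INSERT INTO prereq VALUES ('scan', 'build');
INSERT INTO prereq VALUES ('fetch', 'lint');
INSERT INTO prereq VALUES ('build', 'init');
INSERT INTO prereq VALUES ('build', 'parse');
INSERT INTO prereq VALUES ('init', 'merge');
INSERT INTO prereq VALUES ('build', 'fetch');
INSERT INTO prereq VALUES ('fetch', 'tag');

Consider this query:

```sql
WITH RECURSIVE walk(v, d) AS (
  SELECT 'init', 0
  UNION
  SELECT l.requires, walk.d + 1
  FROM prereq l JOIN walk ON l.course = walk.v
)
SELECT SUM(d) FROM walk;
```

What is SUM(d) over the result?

Base: (init, d=0).
Iteration 1: edges from {init} -> (fetch, d=1), (index, d=1), (merge, d=1).
Iteration 2: edges from {fetch,index,merge} -> (fetch, d=2), (lint, d=2), (tag, d=2).
Iteration 3: edges from {fetch,lint,tag} -> (lint, d=3), (tag, d=3).
Iteration 4: no outgoing edges from {lint,tag}; recursion stops.
SUM(d) = 0 + 1 + 1 + 1 + 2 + 2 + 2 + 3 + 3 = 15.

15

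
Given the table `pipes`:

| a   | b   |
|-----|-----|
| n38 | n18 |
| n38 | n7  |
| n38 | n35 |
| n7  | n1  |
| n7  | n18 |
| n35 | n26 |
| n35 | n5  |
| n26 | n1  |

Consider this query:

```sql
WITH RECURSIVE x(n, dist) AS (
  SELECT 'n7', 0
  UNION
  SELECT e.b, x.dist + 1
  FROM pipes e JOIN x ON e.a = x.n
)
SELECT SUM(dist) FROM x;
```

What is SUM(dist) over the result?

Base: (n7, dist=0).
Iteration 1: edges from {n7} -> (n1, dist=1), (n18, dist=1).
Iteration 2: no outgoing edges from {n1,n18}; recursion stops.
SUM(dist) = 0 + 1 + 1 = 2.

2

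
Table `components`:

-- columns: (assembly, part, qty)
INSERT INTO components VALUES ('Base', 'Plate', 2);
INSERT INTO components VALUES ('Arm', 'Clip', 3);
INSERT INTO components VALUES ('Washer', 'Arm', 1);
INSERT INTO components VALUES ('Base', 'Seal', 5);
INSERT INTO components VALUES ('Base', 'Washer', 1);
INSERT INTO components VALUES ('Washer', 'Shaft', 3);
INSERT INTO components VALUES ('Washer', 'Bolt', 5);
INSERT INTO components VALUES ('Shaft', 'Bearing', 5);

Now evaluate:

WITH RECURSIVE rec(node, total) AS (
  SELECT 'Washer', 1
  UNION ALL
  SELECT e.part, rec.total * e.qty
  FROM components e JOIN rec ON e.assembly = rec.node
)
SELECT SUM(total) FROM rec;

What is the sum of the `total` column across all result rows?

Base: (Washer, total=1).
Iteration 1: components of {Washer} -> Arm = 1*1 = 1, Bolt = 1*5 = 5, Shaft = 1*3 = 3.
Iteration 2: components of {Arm,Bolt,Shaft} -> Bearing = 3*5 = 15, Clip = 1*3 = 3.
Iteration 3: no further components; recursion stops.
SUM(total) = 1 + 5 + 3 + 1 + 15 + 3 = 28.

28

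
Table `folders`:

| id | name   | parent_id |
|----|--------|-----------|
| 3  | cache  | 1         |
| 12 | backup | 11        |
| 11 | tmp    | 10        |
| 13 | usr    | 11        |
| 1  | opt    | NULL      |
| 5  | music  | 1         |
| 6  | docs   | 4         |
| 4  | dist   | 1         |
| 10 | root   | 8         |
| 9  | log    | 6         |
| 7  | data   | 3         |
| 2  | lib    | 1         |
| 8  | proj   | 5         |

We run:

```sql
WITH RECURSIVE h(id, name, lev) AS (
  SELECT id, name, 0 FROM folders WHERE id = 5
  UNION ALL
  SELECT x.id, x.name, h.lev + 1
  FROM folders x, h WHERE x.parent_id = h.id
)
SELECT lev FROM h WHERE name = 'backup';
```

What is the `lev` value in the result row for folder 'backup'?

Base: id=5 (music) at lev 0.
Iteration 1: rows with parent_id in {5} -> proj (id 8, lev 1).
Iteration 2: rows with parent_id in {8} -> root (id 10, lev 2).
Iteration 3: rows with parent_id in {10} -> tmp (id 11, lev 3).
Iteration 4: rows with parent_id in {11} -> backup (id 12, lev 4), usr (id 13, lev 4).
Iteration 5: no rows with parent_id in {12,13}; recursion stops.

4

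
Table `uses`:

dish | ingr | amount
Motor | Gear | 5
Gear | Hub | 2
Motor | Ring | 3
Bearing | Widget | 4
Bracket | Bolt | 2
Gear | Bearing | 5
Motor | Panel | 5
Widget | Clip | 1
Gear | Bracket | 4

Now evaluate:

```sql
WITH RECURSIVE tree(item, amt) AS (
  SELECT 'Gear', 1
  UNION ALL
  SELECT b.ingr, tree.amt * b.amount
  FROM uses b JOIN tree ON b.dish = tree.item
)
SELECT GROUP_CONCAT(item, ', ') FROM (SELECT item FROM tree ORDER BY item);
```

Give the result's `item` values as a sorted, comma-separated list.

Bearing, Bolt, Bracket, Clip, Gear, Hub, Widget

Base: (Gear, amt=1).
Iteration 1: components of {Gear} -> Bearing = 1*5 = 5, Bracket = 1*4 = 4, Hub = 1*2 = 2.
Iteration 2: components of {Bearing,Bracket,Hub} -> Bolt = 4*2 = 8, Widget = 5*4 = 20.
Iteration 3: components of {Bolt,Widget} -> Clip = 20*1 = 20.
Iteration 4: no further components; recursion stops.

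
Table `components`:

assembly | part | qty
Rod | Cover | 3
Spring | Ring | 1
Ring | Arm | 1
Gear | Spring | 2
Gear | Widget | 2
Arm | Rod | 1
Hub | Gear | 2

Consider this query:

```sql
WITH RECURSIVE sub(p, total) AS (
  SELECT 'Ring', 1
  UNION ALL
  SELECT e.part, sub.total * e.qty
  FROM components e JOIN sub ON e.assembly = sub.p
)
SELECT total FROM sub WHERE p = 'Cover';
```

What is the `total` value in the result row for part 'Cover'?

3

Base: (Ring, total=1).
Iteration 1: components of {Ring} -> Arm = 1*1 = 1.
Iteration 2: components of {Arm} -> Rod = 1*1 = 1.
Iteration 3: components of {Rod} -> Cover = 1*3 = 3.
Iteration 4: no further components; recursion stops.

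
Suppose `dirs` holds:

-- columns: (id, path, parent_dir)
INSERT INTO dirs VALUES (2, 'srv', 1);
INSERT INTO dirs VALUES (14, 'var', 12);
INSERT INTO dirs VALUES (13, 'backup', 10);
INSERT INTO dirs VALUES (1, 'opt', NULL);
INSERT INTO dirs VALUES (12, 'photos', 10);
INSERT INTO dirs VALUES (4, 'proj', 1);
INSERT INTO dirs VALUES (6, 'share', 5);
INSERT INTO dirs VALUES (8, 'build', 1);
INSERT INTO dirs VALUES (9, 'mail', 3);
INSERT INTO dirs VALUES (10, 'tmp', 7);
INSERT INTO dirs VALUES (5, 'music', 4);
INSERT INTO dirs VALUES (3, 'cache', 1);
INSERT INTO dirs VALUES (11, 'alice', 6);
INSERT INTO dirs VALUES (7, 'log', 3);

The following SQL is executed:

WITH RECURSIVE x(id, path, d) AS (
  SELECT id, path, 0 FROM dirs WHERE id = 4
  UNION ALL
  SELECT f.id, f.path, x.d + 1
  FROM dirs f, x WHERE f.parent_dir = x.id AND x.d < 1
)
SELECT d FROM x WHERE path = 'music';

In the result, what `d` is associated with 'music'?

1

Base: id=4 (proj) at d 0.
Iteration 1: rows with parent_dir in {4} -> music (id 5, d 1).
Iteration 2: d < 1 fails for all current rows; recursion stops.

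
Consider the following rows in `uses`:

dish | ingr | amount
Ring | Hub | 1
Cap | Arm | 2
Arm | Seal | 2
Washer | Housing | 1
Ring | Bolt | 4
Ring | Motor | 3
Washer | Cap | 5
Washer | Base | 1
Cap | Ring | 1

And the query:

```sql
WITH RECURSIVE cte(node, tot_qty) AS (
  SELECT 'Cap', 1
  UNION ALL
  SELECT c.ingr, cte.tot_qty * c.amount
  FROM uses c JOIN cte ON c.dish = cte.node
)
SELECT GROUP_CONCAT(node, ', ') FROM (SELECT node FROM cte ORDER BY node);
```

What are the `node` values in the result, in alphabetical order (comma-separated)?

Base: (Cap, tot_qty=1).
Iteration 1: components of {Cap} -> Arm = 1*2 = 2, Ring = 1*1 = 1.
Iteration 2: components of {Arm,Ring} -> Bolt = 1*4 = 4, Hub = 1*1 = 1, Motor = 1*3 = 3, Seal = 2*2 = 4.
Iteration 3: no further components; recursion stops.

Arm, Bolt, Cap, Hub, Motor, Ring, Seal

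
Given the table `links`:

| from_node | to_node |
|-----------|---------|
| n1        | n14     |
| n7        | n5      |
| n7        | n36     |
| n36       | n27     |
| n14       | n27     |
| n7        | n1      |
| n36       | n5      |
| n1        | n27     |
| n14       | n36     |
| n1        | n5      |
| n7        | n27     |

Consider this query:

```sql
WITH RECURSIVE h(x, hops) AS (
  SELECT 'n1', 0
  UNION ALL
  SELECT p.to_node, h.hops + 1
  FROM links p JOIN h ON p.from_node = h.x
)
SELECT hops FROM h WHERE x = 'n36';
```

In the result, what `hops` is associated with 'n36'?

2

Base: (n1, hops=0).
Iteration 1: edges from {n1} -> (n14, hops=1), (n27, hops=1), (n5, hops=1).
Iteration 2: edges from {n14,n27,n5} -> (n27, hops=2), (n36, hops=2).
Iteration 3: edges from {n27,n36} -> (n27, hops=3), (n5, hops=3).
Iteration 4: no outgoing edges from {n27,n5}; recursion stops.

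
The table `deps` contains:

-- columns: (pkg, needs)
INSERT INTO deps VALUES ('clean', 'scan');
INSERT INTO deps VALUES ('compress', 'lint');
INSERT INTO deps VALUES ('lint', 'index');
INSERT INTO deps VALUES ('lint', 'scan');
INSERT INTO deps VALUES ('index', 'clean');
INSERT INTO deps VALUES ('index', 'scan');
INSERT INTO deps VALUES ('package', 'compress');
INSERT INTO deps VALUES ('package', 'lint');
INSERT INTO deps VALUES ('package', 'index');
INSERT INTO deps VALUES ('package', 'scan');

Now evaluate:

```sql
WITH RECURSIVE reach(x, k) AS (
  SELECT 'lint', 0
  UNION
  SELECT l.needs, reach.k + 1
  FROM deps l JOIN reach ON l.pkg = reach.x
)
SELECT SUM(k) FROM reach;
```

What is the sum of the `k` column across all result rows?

9

Base: (lint, k=0).
Iteration 1: edges from {lint} -> (index, k=1), (scan, k=1).
Iteration 2: edges from {index,scan} -> (clean, k=2), (scan, k=2).
Iteration 3: edges from {clean,scan} -> (scan, k=3).
Iteration 4: no outgoing edges from {scan}; recursion stops.
SUM(k) = 0 + 1 + 1 + 2 + 2 + 3 = 9.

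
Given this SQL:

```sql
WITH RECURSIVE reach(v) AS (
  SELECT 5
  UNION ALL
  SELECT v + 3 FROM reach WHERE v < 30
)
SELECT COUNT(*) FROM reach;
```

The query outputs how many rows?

Base: v=5.
Iteration 1: 5 < 30 holds -> v = 5 + 3 = 8.
Iteration 2: 8 < 30 holds -> v = 8 + 3 = 11.
Iteration 3: 11 < 30 holds -> v = 11 + 3 = 14.
Iteration 4: 14 < 30 holds -> v = 14 + 3 = 17.
Iteration 5: 17 < 30 holds -> v = 17 + 3 = 20.
Iteration 6: 20 < 30 holds -> v = 20 + 3 = 23.
Iteration 7: 23 < 30 holds -> v = 23 + 3 = 26.
Iteration 8: 26 < 30 holds -> v = 26 + 3 = 29.
Iteration 9: 29 < 30 holds -> v = 29 + 3 = 32.
Iteration 10: 32 < 30 fails; recursion stops.
Total rows emitted: 10.

10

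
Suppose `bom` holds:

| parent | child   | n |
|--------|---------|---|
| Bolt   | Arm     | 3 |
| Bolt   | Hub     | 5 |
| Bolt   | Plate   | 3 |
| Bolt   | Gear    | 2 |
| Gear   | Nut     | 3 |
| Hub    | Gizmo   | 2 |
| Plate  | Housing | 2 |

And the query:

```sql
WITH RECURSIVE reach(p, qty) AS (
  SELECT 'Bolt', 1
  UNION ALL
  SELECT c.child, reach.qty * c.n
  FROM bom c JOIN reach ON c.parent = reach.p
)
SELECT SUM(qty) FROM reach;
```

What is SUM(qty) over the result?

36

Base: (Bolt, qty=1).
Iteration 1: components of {Bolt} -> Arm = 1*3 = 3, Gear = 1*2 = 2, Hub = 1*5 = 5, Plate = 1*3 = 3.
Iteration 2: components of {Arm,Gear,Hub,Plate} -> Gizmo = 5*2 = 10, Housing = 3*2 = 6, Nut = 2*3 = 6.
Iteration 3: no further components; recursion stops.
SUM(qty) = 1 + 3 + 5 + 3 + 2 + 10 + 6 + 6 = 36.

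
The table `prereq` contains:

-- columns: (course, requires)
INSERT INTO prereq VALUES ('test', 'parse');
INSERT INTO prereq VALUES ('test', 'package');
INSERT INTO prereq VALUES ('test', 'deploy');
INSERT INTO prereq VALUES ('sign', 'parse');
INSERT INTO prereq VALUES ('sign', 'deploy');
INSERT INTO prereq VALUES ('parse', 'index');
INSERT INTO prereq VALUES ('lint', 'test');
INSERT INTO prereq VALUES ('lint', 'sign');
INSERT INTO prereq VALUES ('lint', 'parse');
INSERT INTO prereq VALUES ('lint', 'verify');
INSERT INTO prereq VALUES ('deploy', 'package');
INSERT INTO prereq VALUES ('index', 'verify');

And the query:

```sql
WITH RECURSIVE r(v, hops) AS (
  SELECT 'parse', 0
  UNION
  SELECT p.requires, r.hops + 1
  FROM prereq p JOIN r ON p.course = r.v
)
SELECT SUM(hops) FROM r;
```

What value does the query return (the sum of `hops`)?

3

Base: (parse, hops=0).
Iteration 1: edges from {parse} -> (index, hops=1).
Iteration 2: edges from {index} -> (verify, hops=2).
Iteration 3: no outgoing edges from {verify}; recursion stops.
SUM(hops) = 0 + 1 + 2 = 3.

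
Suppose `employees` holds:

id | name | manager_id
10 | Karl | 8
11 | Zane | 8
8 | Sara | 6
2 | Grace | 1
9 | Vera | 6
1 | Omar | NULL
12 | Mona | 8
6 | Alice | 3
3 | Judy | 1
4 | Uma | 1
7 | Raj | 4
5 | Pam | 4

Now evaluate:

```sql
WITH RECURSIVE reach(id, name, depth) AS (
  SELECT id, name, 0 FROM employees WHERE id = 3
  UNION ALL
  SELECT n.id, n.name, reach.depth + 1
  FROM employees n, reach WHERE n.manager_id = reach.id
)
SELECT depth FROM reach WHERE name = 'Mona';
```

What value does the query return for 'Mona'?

3

Base: id=3 (Judy) at depth 0.
Iteration 1: rows with manager_id in {3} -> Alice (id 6, depth 1).
Iteration 2: rows with manager_id in {6} -> Sara (id 8, depth 2), Vera (id 9, depth 2).
Iteration 3: rows with manager_id in {8,9} -> Karl (id 10, depth 3), Zane (id 11, depth 3), Mona (id 12, depth 3).
Iteration 4: no rows with manager_id in {10,11,12}; recursion stops.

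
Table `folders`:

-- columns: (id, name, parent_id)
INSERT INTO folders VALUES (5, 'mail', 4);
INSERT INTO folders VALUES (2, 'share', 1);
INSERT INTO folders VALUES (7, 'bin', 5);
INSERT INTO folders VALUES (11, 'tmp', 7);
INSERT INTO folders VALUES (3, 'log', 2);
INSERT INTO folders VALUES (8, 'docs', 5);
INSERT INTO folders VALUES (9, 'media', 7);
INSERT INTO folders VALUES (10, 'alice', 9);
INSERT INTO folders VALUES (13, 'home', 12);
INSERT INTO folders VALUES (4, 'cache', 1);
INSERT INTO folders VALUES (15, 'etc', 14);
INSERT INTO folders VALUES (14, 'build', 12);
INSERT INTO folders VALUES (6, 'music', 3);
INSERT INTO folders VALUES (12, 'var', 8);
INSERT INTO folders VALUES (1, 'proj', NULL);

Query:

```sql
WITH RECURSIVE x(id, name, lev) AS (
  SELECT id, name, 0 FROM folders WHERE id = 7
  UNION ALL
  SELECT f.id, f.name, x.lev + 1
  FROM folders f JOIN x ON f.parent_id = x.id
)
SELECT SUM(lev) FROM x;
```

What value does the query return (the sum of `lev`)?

Base: id=7 (bin) at lev 0.
Iteration 1: rows with parent_id in {7} -> media (id 9, lev 1), tmp (id 11, lev 1).
Iteration 2: rows with parent_id in {9,11} -> alice (id 10, lev 2).
Iteration 3: no rows with parent_id in {10}; recursion stops.
SUM(lev) = 0 + 1 + 1 + 2 = 4.

4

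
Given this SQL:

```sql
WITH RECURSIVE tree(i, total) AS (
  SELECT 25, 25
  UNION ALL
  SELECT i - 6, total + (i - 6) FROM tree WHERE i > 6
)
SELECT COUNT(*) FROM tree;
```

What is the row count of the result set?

5

Base: i=25, total=25.
Iteration 1: 25 > 6 holds -> i = 25 - 6 = 19, total = 25 + 19 = 44.
Iteration 2: 19 > 6 holds -> i = 19 - 6 = 13, total = 44 + 13 = 57.
Iteration 3: 13 > 6 holds -> i = 13 - 6 = 7, total = 57 + 7 = 64.
Iteration 4: 7 > 6 holds -> i = 7 - 6 = 1, total = 64 + 1 = 65.
Iteration 5: 1 > 6 fails; recursion stops.
Total rows emitted: 5.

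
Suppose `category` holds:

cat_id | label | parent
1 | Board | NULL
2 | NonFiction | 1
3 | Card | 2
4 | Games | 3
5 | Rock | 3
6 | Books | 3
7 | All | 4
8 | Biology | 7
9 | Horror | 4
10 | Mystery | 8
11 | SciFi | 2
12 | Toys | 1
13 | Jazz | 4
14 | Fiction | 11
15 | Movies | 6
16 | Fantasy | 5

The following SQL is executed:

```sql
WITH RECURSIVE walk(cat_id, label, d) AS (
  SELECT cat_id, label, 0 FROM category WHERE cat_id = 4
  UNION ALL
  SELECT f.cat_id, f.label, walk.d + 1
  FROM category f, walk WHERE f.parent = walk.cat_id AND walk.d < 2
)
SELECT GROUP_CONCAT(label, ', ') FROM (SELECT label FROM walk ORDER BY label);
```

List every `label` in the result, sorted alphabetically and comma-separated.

All, Biology, Games, Horror, Jazz

Base: cat_id=4 (Games) at d 0.
Iteration 1: rows with parent in {4} -> All (id 7, d 1), Horror (id 9, d 1), Jazz (id 13, d 1).
Iteration 2: rows with parent in {7,9,13} -> Biology (id 8, d 2).
Iteration 3: d < 2 fails for all current rows; recursion stops.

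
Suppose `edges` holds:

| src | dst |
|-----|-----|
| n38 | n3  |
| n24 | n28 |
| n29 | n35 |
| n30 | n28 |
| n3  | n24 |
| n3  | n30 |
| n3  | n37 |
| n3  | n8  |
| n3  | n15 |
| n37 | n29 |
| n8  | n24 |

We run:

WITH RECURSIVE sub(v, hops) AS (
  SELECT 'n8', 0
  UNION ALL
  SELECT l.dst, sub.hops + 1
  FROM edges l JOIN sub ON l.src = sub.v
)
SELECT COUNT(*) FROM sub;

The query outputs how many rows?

Base: (n8, hops=0).
Iteration 1: edges from {n8} -> (n24, hops=1).
Iteration 2: edges from {n24} -> (n28, hops=2).
Iteration 3: no outgoing edges from {n28}; recursion stops.
Total rows emitted: 3.

3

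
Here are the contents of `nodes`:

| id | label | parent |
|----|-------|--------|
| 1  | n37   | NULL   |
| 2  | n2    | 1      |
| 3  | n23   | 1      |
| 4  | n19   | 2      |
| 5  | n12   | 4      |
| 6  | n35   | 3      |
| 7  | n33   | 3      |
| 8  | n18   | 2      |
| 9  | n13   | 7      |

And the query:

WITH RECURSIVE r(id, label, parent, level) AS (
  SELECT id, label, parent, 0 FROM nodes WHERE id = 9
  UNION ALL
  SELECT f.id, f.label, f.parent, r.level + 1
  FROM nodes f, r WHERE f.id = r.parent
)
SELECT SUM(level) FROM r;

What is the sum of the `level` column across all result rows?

6

Base: id=9 (n13), parent=7, level 0.
Iteration 1: join on id=7 -> n33 (id 7, parent=3, level 1).
Iteration 2: join on id=3 -> n23 (id 3, parent=1, level 2).
Iteration 3: join on id=1 -> n37 (id 1, parent=NULL, level 3).
Iteration 4: parent is NULL; no match; recursion stops.
SUM(level) = 0 + 1 + 2 + 3 = 6.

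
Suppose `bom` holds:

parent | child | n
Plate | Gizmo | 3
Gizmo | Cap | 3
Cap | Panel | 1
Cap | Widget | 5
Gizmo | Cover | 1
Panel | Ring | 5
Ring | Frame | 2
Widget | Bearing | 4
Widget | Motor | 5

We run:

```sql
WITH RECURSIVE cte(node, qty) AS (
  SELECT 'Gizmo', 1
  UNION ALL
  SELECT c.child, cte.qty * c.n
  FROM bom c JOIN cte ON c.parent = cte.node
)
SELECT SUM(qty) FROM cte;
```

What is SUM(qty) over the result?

Base: (Gizmo, qty=1).
Iteration 1: components of {Gizmo} -> Cap = 1*3 = 3, Cover = 1*1 = 1.
Iteration 2: components of {Cap,Cover} -> Panel = 3*1 = 3, Widget = 3*5 = 15.
Iteration 3: components of {Panel,Widget} -> Bearing = 15*4 = 60, Motor = 15*5 = 75, Ring = 3*5 = 15.
Iteration 4: components of {Bearing,Motor,Ring} -> Frame = 15*2 = 30.
Iteration 5: no further components; recursion stops.
SUM(qty) = 1 + 3 + 1 + 3 + 15 + 15 + 60 + 75 + 30 = 203.

203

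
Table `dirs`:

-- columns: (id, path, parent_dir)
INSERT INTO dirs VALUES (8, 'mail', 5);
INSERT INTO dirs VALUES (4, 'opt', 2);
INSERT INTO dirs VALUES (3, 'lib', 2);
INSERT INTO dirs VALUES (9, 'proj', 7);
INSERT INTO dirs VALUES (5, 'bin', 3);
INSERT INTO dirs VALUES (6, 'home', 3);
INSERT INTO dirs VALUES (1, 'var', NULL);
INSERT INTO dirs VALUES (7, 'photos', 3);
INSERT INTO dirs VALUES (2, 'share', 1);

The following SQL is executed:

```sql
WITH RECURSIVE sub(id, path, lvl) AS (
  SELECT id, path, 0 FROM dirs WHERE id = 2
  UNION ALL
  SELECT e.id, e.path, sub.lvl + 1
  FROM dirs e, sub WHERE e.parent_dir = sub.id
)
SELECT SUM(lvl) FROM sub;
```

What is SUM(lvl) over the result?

Base: id=2 (share) at lvl 0.
Iteration 1: rows with parent_dir in {2} -> lib (id 3, lvl 1), opt (id 4, lvl 1).
Iteration 2: rows with parent_dir in {3,4} -> bin (id 5, lvl 2), home (id 6, lvl 2), photos (id 7, lvl 2).
Iteration 3: rows with parent_dir in {5,6,7} -> mail (id 8, lvl 3), proj (id 9, lvl 3).
Iteration 4: no rows with parent_dir in {8,9}; recursion stops.
SUM(lvl) = 0 + 1 + 1 + 2 + 2 + 2 + 3 + 3 = 14.

14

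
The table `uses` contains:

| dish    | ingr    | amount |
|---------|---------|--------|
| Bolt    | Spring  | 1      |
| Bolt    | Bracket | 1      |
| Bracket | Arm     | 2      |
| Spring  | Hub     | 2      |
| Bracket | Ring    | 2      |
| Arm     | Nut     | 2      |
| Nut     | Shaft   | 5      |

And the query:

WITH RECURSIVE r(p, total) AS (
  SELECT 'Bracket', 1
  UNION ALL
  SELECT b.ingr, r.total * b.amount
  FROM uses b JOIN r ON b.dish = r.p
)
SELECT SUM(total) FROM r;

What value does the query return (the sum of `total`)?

29

Base: (Bracket, total=1).
Iteration 1: components of {Bracket} -> Arm = 1*2 = 2, Ring = 1*2 = 2.
Iteration 2: components of {Arm,Ring} -> Nut = 2*2 = 4.
Iteration 3: components of {Nut} -> Shaft = 4*5 = 20.
Iteration 4: no further components; recursion stops.
SUM(total) = 1 + 2 + 2 + 4 + 20 = 29.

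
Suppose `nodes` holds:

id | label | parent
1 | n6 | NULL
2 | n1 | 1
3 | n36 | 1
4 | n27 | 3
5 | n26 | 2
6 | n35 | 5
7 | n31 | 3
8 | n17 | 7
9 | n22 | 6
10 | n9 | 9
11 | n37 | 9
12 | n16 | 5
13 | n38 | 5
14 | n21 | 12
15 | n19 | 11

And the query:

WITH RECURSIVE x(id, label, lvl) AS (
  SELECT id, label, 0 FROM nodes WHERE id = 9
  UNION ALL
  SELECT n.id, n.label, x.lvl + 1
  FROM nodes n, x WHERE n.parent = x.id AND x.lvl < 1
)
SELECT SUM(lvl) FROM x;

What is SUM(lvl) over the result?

2

Base: id=9 (n22) at lvl 0.
Iteration 1: rows with parent in {9} -> n9 (id 10, lvl 1), n37 (id 11, lvl 1).
Iteration 2: lvl < 1 fails for all current rows; recursion stops.
SUM(lvl) = 0 + 1 + 1 = 2.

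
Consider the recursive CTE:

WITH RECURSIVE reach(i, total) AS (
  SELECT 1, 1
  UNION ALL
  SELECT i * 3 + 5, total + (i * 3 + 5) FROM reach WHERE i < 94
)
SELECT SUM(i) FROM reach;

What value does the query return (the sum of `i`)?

Base: i=1, total=1.
Iteration 1: 1 < 94 holds -> i = 1 * 3 + 5 = 8, total = 1 + 8 = 9.
Iteration 2: 8 < 94 holds -> i = 8 * 3 + 5 = 29, total = 9 + 29 = 38.
Iteration 3: 29 < 94 holds -> i = 29 * 3 + 5 = 92, total = 38 + 92 = 130.
Iteration 4: 92 < 94 holds -> i = 92 * 3 + 5 = 281, total = 130 + 281 = 411.
Iteration 5: 281 < 94 fails; recursion stops.
SUM(i) = 1 + 8 + 29 + 92 + 281 = 411.

411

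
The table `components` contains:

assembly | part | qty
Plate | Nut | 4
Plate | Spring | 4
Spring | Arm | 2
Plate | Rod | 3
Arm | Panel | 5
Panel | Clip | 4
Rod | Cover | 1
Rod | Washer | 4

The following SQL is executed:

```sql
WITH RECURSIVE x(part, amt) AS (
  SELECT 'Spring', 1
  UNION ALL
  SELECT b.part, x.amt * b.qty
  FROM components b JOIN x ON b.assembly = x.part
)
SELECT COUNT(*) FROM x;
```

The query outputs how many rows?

Base: (Spring, amt=1).
Iteration 1: components of {Spring} -> Arm = 1*2 = 2.
Iteration 2: components of {Arm} -> Panel = 2*5 = 10.
Iteration 3: components of {Panel} -> Clip = 10*4 = 40.
Iteration 4: no further components; recursion stops.
Total rows emitted: 4.

4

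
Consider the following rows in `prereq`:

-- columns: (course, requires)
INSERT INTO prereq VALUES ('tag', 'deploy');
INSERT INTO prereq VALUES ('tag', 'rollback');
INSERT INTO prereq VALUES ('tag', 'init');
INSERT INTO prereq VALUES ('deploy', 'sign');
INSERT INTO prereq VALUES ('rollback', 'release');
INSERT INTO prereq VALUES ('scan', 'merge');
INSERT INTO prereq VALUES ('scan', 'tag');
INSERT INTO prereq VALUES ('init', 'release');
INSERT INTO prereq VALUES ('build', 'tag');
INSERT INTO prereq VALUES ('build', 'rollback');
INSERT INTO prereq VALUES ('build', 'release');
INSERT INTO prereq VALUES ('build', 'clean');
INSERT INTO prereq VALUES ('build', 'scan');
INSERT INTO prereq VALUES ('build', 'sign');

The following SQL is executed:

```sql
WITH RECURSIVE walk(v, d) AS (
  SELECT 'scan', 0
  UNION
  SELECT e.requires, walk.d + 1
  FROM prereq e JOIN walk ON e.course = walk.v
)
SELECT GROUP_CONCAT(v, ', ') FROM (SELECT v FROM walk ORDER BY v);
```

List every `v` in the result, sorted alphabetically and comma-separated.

Base: (scan, d=0).
Iteration 1: edges from {scan} -> (merge, d=1), (tag, d=1).
Iteration 2: edges from {merge,tag} -> (deploy, d=2), (init, d=2), (rollback, d=2).
Iteration 3: edges from {deploy,init,rollback} -> (release, d=3), (sign, d=3). [UNION drops 1 duplicate row(s)]
Iteration 4: no outgoing edges from {release,sign}; recursion stops.

deploy, init, merge, release, rollback, scan, sign, tag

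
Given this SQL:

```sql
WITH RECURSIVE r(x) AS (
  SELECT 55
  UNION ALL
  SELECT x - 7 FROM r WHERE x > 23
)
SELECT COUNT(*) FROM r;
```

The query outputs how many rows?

6

Base: x=55.
Iteration 1: 55 > 23 holds -> x = 55 - 7 = 48.
Iteration 2: 48 > 23 holds -> x = 48 - 7 = 41.
Iteration 3: 41 > 23 holds -> x = 41 - 7 = 34.
Iteration 4: 34 > 23 holds -> x = 34 - 7 = 27.
Iteration 5: 27 > 23 holds -> x = 27 - 7 = 20.
Iteration 6: 20 > 23 fails; recursion stops.
Total rows emitted: 6.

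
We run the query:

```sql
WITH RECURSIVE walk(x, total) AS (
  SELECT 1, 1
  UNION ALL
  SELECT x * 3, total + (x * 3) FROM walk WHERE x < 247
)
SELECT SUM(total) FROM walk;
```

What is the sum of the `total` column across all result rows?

1636

Base: x=1, total=1.
Iteration 1: 1 < 247 holds -> x = 1 * 3 = 3, total = 1 + 3 = 4.
Iteration 2: 3 < 247 holds -> x = 3 * 3 = 9, total = 4 + 9 = 13.
Iteration 3: 9 < 247 holds -> x = 9 * 3 = 27, total = 13 + 27 = 40.
Iteration 4: 27 < 247 holds -> x = 27 * 3 = 81, total = 40 + 81 = 121.
Iteration 5: 81 < 247 holds -> x = 81 * 3 = 243, total = 121 + 243 = 364.
Iteration 6: 243 < 247 holds -> x = 243 * 3 = 729, total = 364 + 729 = 1093.
Iteration 7: 729 < 247 fails; recursion stops.
SUM(total) = 1 + 4 + 13 + 40 + 121 + 364 + 1093 = 1636.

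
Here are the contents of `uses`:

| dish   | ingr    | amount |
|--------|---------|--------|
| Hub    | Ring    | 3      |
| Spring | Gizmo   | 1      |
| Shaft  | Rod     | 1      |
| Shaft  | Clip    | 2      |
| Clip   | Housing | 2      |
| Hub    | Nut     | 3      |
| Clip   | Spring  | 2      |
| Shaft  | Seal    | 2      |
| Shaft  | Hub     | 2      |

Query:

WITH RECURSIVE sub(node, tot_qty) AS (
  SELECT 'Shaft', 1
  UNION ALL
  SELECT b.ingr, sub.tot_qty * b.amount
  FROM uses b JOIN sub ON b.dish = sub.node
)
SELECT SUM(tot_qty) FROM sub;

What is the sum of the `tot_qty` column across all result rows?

Base: (Shaft, tot_qty=1).
Iteration 1: components of {Shaft} -> Clip = 1*2 = 2, Hub = 1*2 = 2, Rod = 1*1 = 1, Seal = 1*2 = 2.
Iteration 2: components of {Clip,Hub,Rod,Seal} -> Housing = 2*2 = 4, Nut = 2*3 = 6, Ring = 2*3 = 6, Spring = 2*2 = 4.
Iteration 3: components of {Housing,Nut,Ring,Spring} -> Gizmo = 4*1 = 4.
Iteration 4: no further components; recursion stops.
SUM(tot_qty) = 1 + 2 + 2 + 1 + 2 + 4 + 4 + 6 + 6 + 4 = 32.

32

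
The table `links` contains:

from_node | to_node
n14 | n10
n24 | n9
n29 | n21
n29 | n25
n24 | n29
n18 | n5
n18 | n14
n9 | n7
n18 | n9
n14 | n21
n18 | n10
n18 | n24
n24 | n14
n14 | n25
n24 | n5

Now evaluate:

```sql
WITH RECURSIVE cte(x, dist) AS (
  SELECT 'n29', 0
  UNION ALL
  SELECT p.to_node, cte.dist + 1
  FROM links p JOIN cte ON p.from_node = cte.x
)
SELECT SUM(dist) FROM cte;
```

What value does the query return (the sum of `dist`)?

Base: (n29, dist=0).
Iteration 1: edges from {n29} -> (n21, dist=1), (n25, dist=1).
Iteration 2: no outgoing edges from {n21,n25}; recursion stops.
SUM(dist) = 0 + 1 + 1 = 2.

2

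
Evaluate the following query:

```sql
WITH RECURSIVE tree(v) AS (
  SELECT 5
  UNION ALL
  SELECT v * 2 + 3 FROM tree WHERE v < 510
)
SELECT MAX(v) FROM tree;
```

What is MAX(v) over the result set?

Base: v=5.
Iteration 1: 5 < 510 holds -> v = 5 * 2 + 3 = 13.
Iteration 2: 13 < 510 holds -> v = 13 * 2 + 3 = 29.
Iteration 3: 29 < 510 holds -> v = 29 * 2 + 3 = 61.
Iteration 4: 61 < 510 holds -> v = 61 * 2 + 3 = 125.
Iteration 5: 125 < 510 holds -> v = 125 * 2 + 3 = 253.
Iteration 6: 253 < 510 holds -> v = 253 * 2 + 3 = 509.
Iteration 7: 509 < 510 holds -> v = 509 * 2 + 3 = 1021.
Iteration 8: 1021 < 510 fails; recursion stops.
v values: 5, 13, 29, 61, 125, 253, 509, 1021; the maximum is 1021.

1021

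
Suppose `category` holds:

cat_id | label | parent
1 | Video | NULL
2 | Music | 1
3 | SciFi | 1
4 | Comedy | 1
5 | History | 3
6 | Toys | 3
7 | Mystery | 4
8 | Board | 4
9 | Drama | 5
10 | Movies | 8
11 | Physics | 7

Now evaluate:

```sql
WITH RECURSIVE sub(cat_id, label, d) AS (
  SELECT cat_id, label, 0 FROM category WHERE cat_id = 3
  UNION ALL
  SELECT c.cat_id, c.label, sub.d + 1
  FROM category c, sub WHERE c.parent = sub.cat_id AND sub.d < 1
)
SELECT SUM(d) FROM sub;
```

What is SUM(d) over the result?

2

Base: cat_id=3 (SciFi) at d 0.
Iteration 1: rows with parent in {3} -> History (id 5, d 1), Toys (id 6, d 1).
Iteration 2: d < 1 fails for all current rows; recursion stops.
SUM(d) = 0 + 1 + 1 = 2.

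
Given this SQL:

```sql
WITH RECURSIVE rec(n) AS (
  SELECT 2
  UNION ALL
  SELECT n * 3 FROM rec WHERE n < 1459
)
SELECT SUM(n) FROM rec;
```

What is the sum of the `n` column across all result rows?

Base: n=2.
Iteration 1: 2 < 1459 holds -> n = 2 * 3 = 6.
Iteration 2: 6 < 1459 holds -> n = 6 * 3 = 18.
Iteration 3: 18 < 1459 holds -> n = 18 * 3 = 54.
Iteration 4: 54 < 1459 holds -> n = 54 * 3 = 162.
Iteration 5: 162 < 1459 holds -> n = 162 * 3 = 486.
Iteration 6: 486 < 1459 holds -> n = 486 * 3 = 1458.
Iteration 7: 1458 < 1459 holds -> n = 1458 * 3 = 4374.
Iteration 8: 4374 < 1459 fails; recursion stops.
SUM(n) = 2 + 6 + 18 + 54 + 162 + 486 + 1458 + 4374 = 6560.

6560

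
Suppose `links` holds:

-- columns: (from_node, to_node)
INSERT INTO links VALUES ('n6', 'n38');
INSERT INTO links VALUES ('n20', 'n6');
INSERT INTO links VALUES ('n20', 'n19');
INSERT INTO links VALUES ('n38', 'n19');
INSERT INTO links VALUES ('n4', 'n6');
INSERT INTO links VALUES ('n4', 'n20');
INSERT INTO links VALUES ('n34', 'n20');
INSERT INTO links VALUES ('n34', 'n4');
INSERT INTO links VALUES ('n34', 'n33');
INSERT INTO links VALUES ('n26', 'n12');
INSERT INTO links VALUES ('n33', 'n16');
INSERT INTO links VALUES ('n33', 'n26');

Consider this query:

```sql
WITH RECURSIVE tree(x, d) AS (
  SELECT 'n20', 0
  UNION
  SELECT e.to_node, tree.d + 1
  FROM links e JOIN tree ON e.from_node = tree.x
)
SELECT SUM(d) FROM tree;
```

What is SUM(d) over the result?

Base: (n20, d=0).
Iteration 1: edges from {n20} -> (n19, d=1), (n6, d=1).
Iteration 2: edges from {n19,n6} -> (n38, d=2).
Iteration 3: edges from {n38} -> (n19, d=3).
Iteration 4: no outgoing edges from {n19}; recursion stops.
SUM(d) = 0 + 1 + 1 + 2 + 3 = 7.

7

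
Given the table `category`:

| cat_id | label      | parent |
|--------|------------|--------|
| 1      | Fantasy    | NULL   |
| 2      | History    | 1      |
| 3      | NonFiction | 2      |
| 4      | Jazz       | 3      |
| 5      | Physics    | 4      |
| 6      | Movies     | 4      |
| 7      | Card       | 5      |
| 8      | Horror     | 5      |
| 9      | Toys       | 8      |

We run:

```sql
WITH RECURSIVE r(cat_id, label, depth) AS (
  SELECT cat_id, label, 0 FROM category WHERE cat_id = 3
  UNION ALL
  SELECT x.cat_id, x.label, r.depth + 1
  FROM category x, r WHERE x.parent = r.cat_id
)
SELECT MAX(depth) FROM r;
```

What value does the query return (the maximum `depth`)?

4

Base: cat_id=3 (NonFiction) at depth 0.
Iteration 1: rows with parent in {3} -> Jazz (id 4, depth 1).
Iteration 2: rows with parent in {4} -> Physics (id 5, depth 2), Movies (id 6, depth 2).
Iteration 3: rows with parent in {5,6} -> Card (id 7, depth 3), Horror (id 8, depth 3).
Iteration 4: rows with parent in {7,8} -> Toys (id 9, depth 4).
Iteration 5: no rows with parent in {9}; recursion stops.
depth values: 0, 1, 2, 2, 3, 3, 4; the maximum is 4.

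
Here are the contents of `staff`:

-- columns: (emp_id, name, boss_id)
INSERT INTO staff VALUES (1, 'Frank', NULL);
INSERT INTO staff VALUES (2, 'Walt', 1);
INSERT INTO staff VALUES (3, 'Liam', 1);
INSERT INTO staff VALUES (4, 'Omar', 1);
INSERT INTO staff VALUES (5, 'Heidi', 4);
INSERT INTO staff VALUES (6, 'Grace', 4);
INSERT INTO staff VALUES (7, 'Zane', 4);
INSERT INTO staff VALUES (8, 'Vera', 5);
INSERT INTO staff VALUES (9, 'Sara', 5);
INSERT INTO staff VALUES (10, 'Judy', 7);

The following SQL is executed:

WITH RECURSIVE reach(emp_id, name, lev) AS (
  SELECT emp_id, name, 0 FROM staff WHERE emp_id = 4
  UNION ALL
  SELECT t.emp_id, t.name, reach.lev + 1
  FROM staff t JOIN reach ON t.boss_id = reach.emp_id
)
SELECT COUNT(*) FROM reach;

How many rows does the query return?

Base: emp_id=4 (Omar) at lev 0.
Iteration 1: rows with boss_id in {4} -> Heidi (id 5, lev 1), Grace (id 6, lev 1), Zane (id 7, lev 1).
Iteration 2: rows with boss_id in {5,6,7} -> Vera (id 8, lev 2), Sara (id 9, lev 2), Judy (id 10, lev 2).
Iteration 3: no rows with boss_id in {8,9,10}; recursion stops.
Total rows emitted: 7.

7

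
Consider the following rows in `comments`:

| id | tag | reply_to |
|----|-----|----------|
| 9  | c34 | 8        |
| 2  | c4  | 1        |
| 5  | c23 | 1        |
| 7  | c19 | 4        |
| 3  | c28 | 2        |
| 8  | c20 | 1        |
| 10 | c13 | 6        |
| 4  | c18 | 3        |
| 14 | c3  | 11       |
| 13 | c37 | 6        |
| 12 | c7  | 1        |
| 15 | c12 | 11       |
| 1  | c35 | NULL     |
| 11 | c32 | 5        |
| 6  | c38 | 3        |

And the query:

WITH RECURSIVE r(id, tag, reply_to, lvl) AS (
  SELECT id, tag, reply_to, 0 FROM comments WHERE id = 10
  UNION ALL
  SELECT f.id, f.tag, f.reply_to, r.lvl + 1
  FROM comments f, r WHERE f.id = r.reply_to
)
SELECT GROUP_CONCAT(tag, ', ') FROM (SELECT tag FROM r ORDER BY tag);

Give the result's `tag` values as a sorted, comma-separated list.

Base: id=10 (c13), reply_to=6, lvl 0.
Iteration 1: join on id=6 -> c38 (id 6, reply_to=3, lvl 1).
Iteration 2: join on id=3 -> c28 (id 3, reply_to=2, lvl 2).
Iteration 3: join on id=2 -> c4 (id 2, reply_to=1, lvl 3).
Iteration 4: join on id=1 -> c35 (id 1, reply_to=NULL, lvl 4).
Iteration 5: reply_to is NULL; no match; recursion stops.

c13, c28, c35, c38, c4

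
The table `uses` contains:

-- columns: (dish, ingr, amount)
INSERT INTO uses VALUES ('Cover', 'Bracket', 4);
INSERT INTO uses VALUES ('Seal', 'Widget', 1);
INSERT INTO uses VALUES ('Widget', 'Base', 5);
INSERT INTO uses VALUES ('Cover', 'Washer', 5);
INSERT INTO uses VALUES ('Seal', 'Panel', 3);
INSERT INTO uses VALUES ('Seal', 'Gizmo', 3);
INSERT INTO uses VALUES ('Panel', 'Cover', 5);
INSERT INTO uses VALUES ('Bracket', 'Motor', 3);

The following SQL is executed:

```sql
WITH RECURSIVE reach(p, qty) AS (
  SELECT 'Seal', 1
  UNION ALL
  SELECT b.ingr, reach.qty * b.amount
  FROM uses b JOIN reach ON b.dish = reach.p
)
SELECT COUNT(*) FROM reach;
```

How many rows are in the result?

9

Base: (Seal, qty=1).
Iteration 1: components of {Seal} -> Gizmo = 1*3 = 3, Panel = 1*3 = 3, Widget = 1*1 = 1.
Iteration 2: components of {Gizmo,Panel,Widget} -> Base = 1*5 = 5, Cover = 3*5 = 15.
Iteration 3: components of {Base,Cover} -> Bracket = 15*4 = 60, Washer = 15*5 = 75.
Iteration 4: components of {Bracket,Washer} -> Motor = 60*3 = 180.
Iteration 5: no further components; recursion stops.
Total rows emitted: 9.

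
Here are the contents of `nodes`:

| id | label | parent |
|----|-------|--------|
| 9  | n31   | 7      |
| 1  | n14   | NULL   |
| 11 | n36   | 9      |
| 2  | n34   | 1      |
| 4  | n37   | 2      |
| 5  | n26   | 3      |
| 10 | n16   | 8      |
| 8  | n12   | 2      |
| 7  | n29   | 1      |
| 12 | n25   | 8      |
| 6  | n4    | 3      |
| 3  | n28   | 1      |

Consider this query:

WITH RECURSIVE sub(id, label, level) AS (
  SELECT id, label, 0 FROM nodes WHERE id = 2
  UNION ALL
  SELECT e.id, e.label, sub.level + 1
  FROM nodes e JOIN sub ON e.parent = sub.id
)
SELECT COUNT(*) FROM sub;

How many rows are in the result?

5

Base: id=2 (n34) at level 0.
Iteration 1: rows with parent in {2} -> n37 (id 4, level 1), n12 (id 8, level 1).
Iteration 2: rows with parent in {4,8} -> n16 (id 10, level 2), n25 (id 12, level 2).
Iteration 3: no rows with parent in {10,12}; recursion stops.
Total rows emitted: 5.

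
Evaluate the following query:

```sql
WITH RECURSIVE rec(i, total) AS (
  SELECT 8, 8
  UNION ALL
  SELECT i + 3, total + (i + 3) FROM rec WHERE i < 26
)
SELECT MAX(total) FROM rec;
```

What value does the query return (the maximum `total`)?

119

Base: i=8, total=8.
Iteration 1: 8 < 26 holds -> i = 8 + 3 = 11, total = 8 + 11 = 19.
Iteration 2: 11 < 26 holds -> i = 11 + 3 = 14, total = 19 + 14 = 33.
Iteration 3: 14 < 26 holds -> i = 14 + 3 = 17, total = 33 + 17 = 50.
Iteration 4: 17 < 26 holds -> i = 17 + 3 = 20, total = 50 + 20 = 70.
Iteration 5: 20 < 26 holds -> i = 20 + 3 = 23, total = 70 + 23 = 93.
Iteration 6: 23 < 26 holds -> i = 23 + 3 = 26, total = 93 + 26 = 119.
Iteration 7: 26 < 26 fails; recursion stops.
total values: 8, 19, 33, 50, 70, 93, 119; the maximum is 119.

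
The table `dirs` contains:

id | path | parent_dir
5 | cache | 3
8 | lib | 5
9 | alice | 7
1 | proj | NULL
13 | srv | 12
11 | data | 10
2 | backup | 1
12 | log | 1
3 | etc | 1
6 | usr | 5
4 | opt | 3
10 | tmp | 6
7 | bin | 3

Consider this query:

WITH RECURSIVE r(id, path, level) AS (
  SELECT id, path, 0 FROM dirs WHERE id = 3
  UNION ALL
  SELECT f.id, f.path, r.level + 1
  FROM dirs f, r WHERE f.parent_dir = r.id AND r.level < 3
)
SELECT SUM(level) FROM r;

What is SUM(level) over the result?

12

Base: id=3 (etc) at level 0.
Iteration 1: rows with parent_dir in {3} -> opt (id 4, level 1), cache (id 5, level 1), bin (id 7, level 1).
Iteration 2: rows with parent_dir in {4,5,7} -> usr (id 6, level 2), lib (id 8, level 2), alice (id 9, level 2).
Iteration 3: rows with parent_dir in {6,8,9} -> tmp (id 10, level 3).
Iteration 4: level < 3 fails for all current rows; recursion stops.
SUM(level) = 0 + 1 + 1 + 1 + 2 + 2 + 2 + 3 = 12.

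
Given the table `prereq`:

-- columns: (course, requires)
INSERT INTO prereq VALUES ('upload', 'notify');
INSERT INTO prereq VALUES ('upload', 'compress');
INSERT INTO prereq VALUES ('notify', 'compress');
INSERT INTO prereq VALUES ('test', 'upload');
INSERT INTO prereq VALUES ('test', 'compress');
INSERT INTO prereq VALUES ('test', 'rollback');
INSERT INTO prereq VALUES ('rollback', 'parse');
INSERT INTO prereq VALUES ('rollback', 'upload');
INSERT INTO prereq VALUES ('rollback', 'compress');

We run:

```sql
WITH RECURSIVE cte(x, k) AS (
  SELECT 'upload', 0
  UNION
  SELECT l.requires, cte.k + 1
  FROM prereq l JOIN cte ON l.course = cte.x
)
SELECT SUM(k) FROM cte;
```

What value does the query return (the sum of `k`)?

4

Base: (upload, k=0).
Iteration 1: edges from {upload} -> (compress, k=1), (notify, k=1).
Iteration 2: edges from {compress,notify} -> (compress, k=2).
Iteration 3: no outgoing edges from {compress}; recursion stops.
SUM(k) = 0 + 1 + 1 + 2 = 4.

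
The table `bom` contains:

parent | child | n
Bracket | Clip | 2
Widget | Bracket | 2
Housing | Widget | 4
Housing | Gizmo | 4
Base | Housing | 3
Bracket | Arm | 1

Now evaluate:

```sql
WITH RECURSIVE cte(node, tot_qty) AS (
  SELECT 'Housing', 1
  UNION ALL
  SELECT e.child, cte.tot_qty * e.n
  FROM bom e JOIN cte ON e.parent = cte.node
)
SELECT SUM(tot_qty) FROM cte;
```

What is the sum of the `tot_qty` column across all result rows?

41

Base: (Housing, tot_qty=1).
Iteration 1: components of {Housing} -> Gizmo = 1*4 = 4, Widget = 1*4 = 4.
Iteration 2: components of {Gizmo,Widget} -> Bracket = 4*2 = 8.
Iteration 3: components of {Bracket} -> Arm = 8*1 = 8, Clip = 8*2 = 16.
Iteration 4: no further components; recursion stops.
SUM(tot_qty) = 1 + 4 + 4 + 8 + 8 + 16 = 41.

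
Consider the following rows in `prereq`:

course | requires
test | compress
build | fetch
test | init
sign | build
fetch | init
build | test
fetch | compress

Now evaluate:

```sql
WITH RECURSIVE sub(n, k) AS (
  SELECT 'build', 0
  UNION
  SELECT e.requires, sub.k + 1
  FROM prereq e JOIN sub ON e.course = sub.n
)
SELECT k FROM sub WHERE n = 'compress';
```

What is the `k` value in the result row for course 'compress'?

2

Base: (build, k=0).
Iteration 1: edges from {build} -> (fetch, k=1), (test, k=1).
Iteration 2: edges from {fetch,test} -> (compress, k=2), (init, k=2). [UNION drops 2 duplicate row(s)]
Iteration 3: no outgoing edges from {compress,init}; recursion stops.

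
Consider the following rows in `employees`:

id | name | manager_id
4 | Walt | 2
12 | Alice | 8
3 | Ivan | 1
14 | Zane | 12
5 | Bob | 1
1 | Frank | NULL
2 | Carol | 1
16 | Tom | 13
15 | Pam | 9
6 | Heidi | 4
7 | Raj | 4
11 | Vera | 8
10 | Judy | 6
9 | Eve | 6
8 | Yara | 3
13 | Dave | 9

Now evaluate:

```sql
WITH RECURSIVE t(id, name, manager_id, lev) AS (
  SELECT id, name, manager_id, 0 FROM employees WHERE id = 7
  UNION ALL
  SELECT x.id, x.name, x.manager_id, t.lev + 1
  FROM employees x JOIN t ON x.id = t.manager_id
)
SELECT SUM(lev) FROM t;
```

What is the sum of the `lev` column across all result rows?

6

Base: id=7 (Raj), manager_id=4, lev 0.
Iteration 1: join on id=4 -> Walt (id 4, manager_id=2, lev 1).
Iteration 2: join on id=2 -> Carol (id 2, manager_id=1, lev 2).
Iteration 3: join on id=1 -> Frank (id 1, manager_id=NULL, lev 3).
Iteration 4: manager_id is NULL; no match; recursion stops.
SUM(lev) = 0 + 1 + 2 + 3 = 6.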